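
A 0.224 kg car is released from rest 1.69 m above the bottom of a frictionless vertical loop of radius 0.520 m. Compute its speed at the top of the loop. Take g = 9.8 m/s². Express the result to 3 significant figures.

v = 3.57 m/s

Energy conservation: mgh = ½mv_top² + mg(2r)
v_top² = 2g(h − 2r) = 2(9.8)(1.69 − 1.040) = 12.74
v_top = 3.569 m/s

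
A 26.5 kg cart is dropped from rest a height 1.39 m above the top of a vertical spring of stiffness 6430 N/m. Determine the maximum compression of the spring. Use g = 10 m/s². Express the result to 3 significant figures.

x = 0.382 m

Let x be the compression. The total drop is H + x, and the cart is instantaneously at rest at max compression, so energy conservation gives:
mg(H + x) = ½kx²
½(6430)x² − (26.5)(10)x − (26.5)(10)(1.39) = 0
3215x² − 265.0x − 368.3 = 0
x = [265.0 + √(70225 + 4.7370e+06)]/(2 × 3215) = 0.3822 m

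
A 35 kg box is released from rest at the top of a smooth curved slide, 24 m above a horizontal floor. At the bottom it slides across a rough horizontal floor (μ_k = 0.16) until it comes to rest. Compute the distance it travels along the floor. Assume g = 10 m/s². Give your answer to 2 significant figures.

d = 150 m

Applying the work–energy principle:
At rest all PE has been dissipated by friction: mgh = μ_k m g d
d = h/μ_k = 24/0.16 = 150.0 m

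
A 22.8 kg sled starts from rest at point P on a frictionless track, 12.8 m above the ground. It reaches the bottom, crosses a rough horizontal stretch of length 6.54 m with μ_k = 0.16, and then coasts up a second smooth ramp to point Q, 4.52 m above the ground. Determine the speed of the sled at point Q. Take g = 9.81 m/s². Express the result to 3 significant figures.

Energy at P: mgh₁ = (22.8)(9.81)(12.8) = 2863.0 J
Friction loss: W_f = μ_k mg d = 234.0 J
At Q: ½mv² + mgh₂ = mgh₁ − W_f
½mv² = 2863.0 − 234.0 − 1011.0 = 1617.9 J
v = √(2 × 1617.9/22.8) = 11.91 m/s

v = 11.9 m/s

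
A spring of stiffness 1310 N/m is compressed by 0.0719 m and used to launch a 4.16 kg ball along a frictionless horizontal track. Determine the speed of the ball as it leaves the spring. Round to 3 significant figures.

v = 1.28 m/s

The ball leaves the spring when the spring is at natural length, so ½kx² = ½mv²
v = x√(k/m) = 0.0719 × √(1310/4.16) = 1.276 m/s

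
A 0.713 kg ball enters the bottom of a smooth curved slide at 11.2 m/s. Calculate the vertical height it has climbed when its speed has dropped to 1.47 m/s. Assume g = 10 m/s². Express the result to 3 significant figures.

h = 6.16 m

Energy balance between the two points: ½mv₁² = ½mv₂² + mgh
h = (v₁² − v₂²)/(2g) = (11.2² − 1.47²)/(2 × 10) = 6.164 m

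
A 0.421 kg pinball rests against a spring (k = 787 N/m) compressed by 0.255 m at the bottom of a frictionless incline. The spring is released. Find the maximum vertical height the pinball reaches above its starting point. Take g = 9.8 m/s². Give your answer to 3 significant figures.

All spring PE becomes gravitational PE at the highest point: ½kx² = mgh
h = kx²/(2mg) = (787)(0.255)²/(2 × 0.421 × 9.8) = 6.202 m

h = 6.20 m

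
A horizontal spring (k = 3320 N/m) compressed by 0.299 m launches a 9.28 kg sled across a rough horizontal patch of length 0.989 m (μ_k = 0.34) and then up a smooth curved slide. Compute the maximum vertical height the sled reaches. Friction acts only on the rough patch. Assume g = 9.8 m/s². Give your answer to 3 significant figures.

Spring energy: E₀ = ½kx² = ½(3320)(0.299)² = 148.41 J
Friction: W_f = μ_k mg d = (0.34)(9.28)(9.8)(0.989) = 30.58 J
Energy at base of ramp: E = 148.41 − 30.58 = 117.82 J
At max height all remaining energy is PE: mgh = E ⇒ h = E/(mg) = 117.82/(9.28 × 9.8) = 1.296 m

h = 1.30 m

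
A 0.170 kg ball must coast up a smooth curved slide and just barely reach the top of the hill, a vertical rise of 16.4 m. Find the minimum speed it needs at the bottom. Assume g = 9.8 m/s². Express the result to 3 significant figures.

At the top it is momentarily at rest, so all KE converts to PE: ½mv² = mgh
v = √(2gh) = √(2 × 9.8 × 16.4) = 17.93 m/s

v = 17.9 m/s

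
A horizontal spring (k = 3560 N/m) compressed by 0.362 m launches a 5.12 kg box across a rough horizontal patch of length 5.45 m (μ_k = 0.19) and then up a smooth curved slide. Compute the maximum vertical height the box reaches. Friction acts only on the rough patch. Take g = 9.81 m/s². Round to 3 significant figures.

Spring energy: E₀ = ½kx² = ½(3560)(0.362)² = 233.26 J
Friction: W_f = μ_k mg d = (0.19)(5.12)(9.81)(5.45) = 52.01 J
Energy at base of ramp: E = 233.26 − 52.01 = 181.25 J
At max height all remaining energy is PE: mgh = E ⇒ h = E/(mg) = 181.25/(5.12 × 9.81) = 3.609 m

h = 3.61 m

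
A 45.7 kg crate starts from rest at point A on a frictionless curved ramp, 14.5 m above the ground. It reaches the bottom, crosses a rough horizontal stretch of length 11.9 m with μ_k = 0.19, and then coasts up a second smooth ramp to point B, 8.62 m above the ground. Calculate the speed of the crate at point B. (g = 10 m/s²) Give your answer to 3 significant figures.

v = 8.51 m/s

Energy at A: mgh₁ = (45.7)(10)(14.5) = 6626.5 J
Friction loss: W_f = μ_k mg d = 1033 J
At B: ½mv² + mgh₂ = mgh₁ − W_f
½mv² = 6626.5 − 1033 − 3939.3 = 1653.9 J
v = √(2 × 1653.9/45.7) = 8.508 m/s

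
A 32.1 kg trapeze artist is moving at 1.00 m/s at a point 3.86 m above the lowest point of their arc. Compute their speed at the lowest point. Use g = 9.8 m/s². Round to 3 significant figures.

v = 8.76 m/s

Energy conservation between the two points: ½mv₀² + mgh = ½mv²
The mass cancels from both sides.
v² = v₀² + 2gh = (1.00)² + 2(9.8)(3.86) = 76.656
v = √76.656 = 8.755 m/s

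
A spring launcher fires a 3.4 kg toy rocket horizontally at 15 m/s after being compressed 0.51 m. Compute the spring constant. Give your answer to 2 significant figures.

k = 2900 N/m

Energy stored in the spring equals the launch KE: ½kx² = ½mv²
k = mv²/x² = (3.4)(15)²/(0.51)² = 2941 N/m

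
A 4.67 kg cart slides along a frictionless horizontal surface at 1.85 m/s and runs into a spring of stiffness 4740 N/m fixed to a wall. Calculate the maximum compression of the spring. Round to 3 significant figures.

x = 0.0581 m

At max compression the cart is momentarily at rest: ½mv² = ½kx²
x = v√(m/k) = 1.85 × √(4.67/4740) = 0.05807 m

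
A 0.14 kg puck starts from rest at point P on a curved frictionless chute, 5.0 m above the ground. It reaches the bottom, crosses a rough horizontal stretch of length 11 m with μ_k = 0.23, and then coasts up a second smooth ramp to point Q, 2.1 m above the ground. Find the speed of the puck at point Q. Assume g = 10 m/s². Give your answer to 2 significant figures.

v = 2.7 m/s

Energy at P: mgh₁ = (0.14)(10)(5.0) = 7.0000 J
Friction loss: W_f = μ_k mg d = 3.542 J
At Q: ½mv² + mgh₂ = mgh₁ − W_f
½mv² = 7.0000 − 3.542 − 2.9400 = 0.51800 J
v = √(2 × 0.51800/0.14) = 2.720 m/s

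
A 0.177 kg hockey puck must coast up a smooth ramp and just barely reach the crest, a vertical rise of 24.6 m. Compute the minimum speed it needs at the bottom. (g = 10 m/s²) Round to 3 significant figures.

v = 22.2 m/s

At the top it is momentarily at rest, so all KE converts to PE: ½mv² = mgh
v = √(2gh) = √(2 × 10 × 24.6) = 22.18 m/s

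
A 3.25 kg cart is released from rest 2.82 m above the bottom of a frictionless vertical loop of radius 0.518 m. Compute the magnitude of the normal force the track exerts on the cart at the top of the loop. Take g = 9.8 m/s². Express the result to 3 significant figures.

Energy from release to top (height 2r): mgh = ½mv_top² + mg(2r)
v_top² = 2g(h − 2r) = 2(9.8)(2.82 − 1.036) = 34.966 m²/s²
At the top, both N and weight point toward the centre: N + mg = mv_top²/r
N = m(v_top²/r − g) = 3.25(34.966/0.518 − 9.8) = 187.5 N

N = 188 N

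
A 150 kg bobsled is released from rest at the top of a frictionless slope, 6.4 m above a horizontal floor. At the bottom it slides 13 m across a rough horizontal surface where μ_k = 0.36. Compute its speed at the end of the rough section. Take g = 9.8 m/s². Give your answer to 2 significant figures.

Energy at the top = energy at the end + work done against friction:
mgh = ½mv² + μ_k m g d
W_f = μ_k mg d = (0.36)(150)(9.8)(13) = 6880 J
½mv² = mgh − W_f = 9408.0 − 6880 = 2528.4 J
v = √(2 × 2528.4/150) = 5.806 m/s

v = 5.8 m/s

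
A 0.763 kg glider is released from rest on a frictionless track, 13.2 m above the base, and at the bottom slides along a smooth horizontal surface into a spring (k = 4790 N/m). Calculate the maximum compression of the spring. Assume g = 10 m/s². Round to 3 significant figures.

Gravitational PE at the top equals spring PE at max compression: mgh = ½kx²
x = √(2mgh/k) = √(2 × 0.763 × 10 × 13.2 / 4790) = 0.2051 m

x = 0.205 m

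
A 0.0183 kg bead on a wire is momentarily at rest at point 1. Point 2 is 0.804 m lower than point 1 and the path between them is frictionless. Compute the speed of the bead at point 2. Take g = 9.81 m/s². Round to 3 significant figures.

v = 3.97 m/s

Equating total energy at the two states: mgh = ½mv²
v = √(2gh) = √(2 × 9.81 × 0.804) = √15.774 = 3.972 m/s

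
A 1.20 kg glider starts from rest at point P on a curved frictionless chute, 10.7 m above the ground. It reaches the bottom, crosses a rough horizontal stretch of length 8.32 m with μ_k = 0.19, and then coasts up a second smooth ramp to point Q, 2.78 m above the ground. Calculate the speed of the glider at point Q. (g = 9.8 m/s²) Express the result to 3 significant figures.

Energy at P: mgh₁ = (1.20)(9.8)(10.7) = 125.83 J
Friction loss: W_f = μ_k mg d = 18.59 J
At Q: ½mv² + mgh₂ = mgh₁ − W_f
½mv² = 125.83 − 18.59 − 32.693 = 74.549 J
v = √(2 × 74.549/1.20) = 11.15 m/s

v = 11.1 m/s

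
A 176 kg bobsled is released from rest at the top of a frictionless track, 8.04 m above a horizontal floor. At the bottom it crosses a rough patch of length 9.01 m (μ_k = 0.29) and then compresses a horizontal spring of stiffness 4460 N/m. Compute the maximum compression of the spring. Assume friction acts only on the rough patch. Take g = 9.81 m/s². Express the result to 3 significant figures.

x = 2.05 m

Initial energy: E₁ = mgh = (176)(9.81)(8.04) = 13882 J
Friction removes W_f = μ_k mg d = (0.29)(176)(9.81)(9.01) = 4511 J
Energy reaching the spring: E = 13882 − 4511 = 9370.2 J
At max compression ½kx² = E ⇒ x = √(2E/k) = √(2 × 9370.2/4460) = 2.050 m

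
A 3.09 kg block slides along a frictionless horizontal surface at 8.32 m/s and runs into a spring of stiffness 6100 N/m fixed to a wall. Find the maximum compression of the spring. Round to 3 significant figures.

All KE is stored as spring PE at maximum compression: ½mv² = ½kx²
x = v√(m/k) = 8.32 × √(3.09/6100) = 0.1873 m

x = 0.187 m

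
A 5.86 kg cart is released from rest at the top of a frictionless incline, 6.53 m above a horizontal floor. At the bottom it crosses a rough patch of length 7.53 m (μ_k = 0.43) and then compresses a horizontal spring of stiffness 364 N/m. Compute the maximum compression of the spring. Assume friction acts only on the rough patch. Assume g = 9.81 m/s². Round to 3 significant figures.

x = 1.02 m

Initial energy: E₁ = mgh = (5.86)(9.81)(6.53) = 375.39 J
Friction removes W_f = μ_k mg d = (0.43)(5.86)(9.81)(7.53) = 186.1 J
Energy reaching the spring: E = 375.39 − 186.1 = 189.25 J
At max compression ½kx² = E ⇒ x = √(2E/k) = √(2 × 189.25/364) = 1.020 m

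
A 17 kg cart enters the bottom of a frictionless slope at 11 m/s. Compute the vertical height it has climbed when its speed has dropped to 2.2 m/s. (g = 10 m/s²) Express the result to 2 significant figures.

Energy balance between the two points: ½mv₁² = ½mv₂² + mgh
h = (v₁² − v₂²)/(2g) = (11² − 2.2²)/(2 × 10) = 5.808 m

h = 5.8 m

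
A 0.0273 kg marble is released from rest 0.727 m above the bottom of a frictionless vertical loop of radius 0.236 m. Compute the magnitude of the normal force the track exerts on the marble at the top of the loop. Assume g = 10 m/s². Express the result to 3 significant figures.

Energy from release to top (height 2r): mgh = ½mv_top² + mg(2r)
v_top² = 2g(h − 2r) = 2(10)(0.727 − 0.4720) = 5.1000 m²/s²
At the top, both N and weight point toward the centre: N + mg = mv_top²/r
N = m(v_top²/r − g) = 0.0273(5.1000/0.236 − 10) = 0.3170 N

N = 0.317 N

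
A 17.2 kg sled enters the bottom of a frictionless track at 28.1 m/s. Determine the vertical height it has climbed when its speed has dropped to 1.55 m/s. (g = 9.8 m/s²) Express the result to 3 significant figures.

h = 40.2 m

Energy balance between the two points: ½mv₁² = ½mv₂² + mgh
h = (v₁² − v₂²)/(2g) = (28.1² − 1.55²)/(2 × 9.8) = 40.16 m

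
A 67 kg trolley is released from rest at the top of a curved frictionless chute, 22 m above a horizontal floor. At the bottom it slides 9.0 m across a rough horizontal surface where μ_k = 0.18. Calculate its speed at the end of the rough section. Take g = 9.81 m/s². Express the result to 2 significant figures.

v = 20 m/s

Energy bookkeeping (friction removes W_f = μ_k N d):
mgh = ½mv² + μ_k m g d
W_f = μ_k mg d = (0.18)(67)(9.81)(9.0) = 1065 J
½mv² = mgh − W_f = 14460 − 1065 = 13395 J
v = √(2 × 13395/67) = 20.00 m/s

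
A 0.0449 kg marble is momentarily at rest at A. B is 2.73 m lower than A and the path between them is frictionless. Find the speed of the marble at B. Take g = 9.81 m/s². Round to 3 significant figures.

v = 7.32 m/s

Mechanical energy is conserved (no friction): mgh = ½mv²
The mass cancels from both sides.
v = √(2gh) = √(2 × 9.81 × 2.73) = √53.563 = 7.319 m/s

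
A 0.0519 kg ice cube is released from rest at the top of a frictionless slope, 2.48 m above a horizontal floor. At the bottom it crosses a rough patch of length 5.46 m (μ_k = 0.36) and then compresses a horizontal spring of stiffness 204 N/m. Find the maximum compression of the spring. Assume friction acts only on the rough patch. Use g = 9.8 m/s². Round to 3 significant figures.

x = 0.0506 m

Initial energy: E₁ = mgh = (0.0519)(9.8)(2.48) = 1.2614 J
Friction removes W_f = μ_k mg d = (0.36)(0.0519)(9.8)(5.46) = 0.9997 J
Energy reaching the spring: E = 1.2614 − 0.9997 = 0.26163 J
At max compression ½kx² = E ⇒ x = √(2E/k) = √(2 × 0.26163/204) = 0.05065 m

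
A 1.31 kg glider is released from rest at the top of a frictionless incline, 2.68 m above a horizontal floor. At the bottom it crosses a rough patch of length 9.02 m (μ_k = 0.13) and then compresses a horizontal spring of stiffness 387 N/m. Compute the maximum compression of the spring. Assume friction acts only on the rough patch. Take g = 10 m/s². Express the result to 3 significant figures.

x = 0.319 m

Initial energy: E₁ = mgh = (1.31)(10)(2.68) = 35.108 J
Friction removes W_f = μ_k mg d = (0.13)(1.31)(10)(9.02) = 15.36 J
Energy reaching the spring: E = 35.108 − 15.36 = 19.747 J
At max compression ½kx² = E ⇒ x = √(2E/k) = √(2 × 19.747/387) = 0.3195 m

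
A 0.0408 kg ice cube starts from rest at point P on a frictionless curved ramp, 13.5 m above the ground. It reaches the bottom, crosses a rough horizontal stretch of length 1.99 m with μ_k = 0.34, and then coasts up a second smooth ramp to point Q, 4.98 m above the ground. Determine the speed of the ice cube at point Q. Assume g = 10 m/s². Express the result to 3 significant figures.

v = 12.5 m/s

Energy at P: mgh₁ = (0.0408)(10)(13.5) = 5.5080 J
Friction loss: W_f = μ_k mg d = 0.2761 J
At Q: ½mv² + mgh₂ = mgh₁ − W_f
½mv² = 5.5080 − 0.2761 − 2.0318 = 3.2001 J
v = √(2 × 3.2001/0.0408) = 12.52 m/s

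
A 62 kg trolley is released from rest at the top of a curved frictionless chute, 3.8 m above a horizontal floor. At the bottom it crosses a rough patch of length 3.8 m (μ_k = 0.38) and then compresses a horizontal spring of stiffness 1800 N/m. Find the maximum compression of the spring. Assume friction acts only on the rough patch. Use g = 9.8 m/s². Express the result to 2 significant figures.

x = 1.3 m

Initial energy: E₁ = mgh = (62)(9.8)(3.8) = 2308.9 J
Friction removes W_f = μ_k mg d = (0.38)(62)(9.8)(3.8) = 877.4 J
Energy reaching the spring: E = 2308.9 − 877.4 = 1431.5 J
At max compression ½kx² = E ⇒ x = √(2E/k) = √(2 × 1431.5/1800) = 1.261 m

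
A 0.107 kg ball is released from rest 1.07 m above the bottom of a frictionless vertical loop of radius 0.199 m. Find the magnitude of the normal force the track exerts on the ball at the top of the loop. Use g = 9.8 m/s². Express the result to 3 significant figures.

Energy from release to top (height 2r): mgh = ½mv_top² + mg(2r)
v_top² = 2g(h − 2r) = 2(9.8)(1.07 − 0.3980) = 13.171 m²/s²
At the top, both N and weight point toward the centre: N + mg = mv_top²/r
N = m(v_top²/r − g) = 0.107(13.171/0.199 − 9.8) = 6.033 N

N = 6.03 N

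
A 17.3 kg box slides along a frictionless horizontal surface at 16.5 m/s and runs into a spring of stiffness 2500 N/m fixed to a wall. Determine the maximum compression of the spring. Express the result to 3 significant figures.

At max compression the box is momentarily at rest: ½mv² = ½kx²
x = v√(m/k) = 16.5 × √(17.3/2500) = 1.373 m

x = 1.37 m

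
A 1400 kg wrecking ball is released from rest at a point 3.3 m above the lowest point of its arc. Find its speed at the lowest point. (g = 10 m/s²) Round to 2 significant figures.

Energy conservation between the two points: mgh = ½mv²
v = √(2gh) = √(2 × 10 × 3.3) = √66.000 = 8.124 m/s

v = 8.1 m/s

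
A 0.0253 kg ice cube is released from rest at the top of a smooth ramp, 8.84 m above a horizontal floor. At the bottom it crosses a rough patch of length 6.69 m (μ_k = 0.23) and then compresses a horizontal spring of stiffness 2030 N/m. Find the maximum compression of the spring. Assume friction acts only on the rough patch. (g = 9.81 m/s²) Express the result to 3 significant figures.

x = 0.0423 m

Initial energy: E₁ = mgh = (0.0253)(9.81)(8.84) = 2.1940 J
Friction removes W_f = μ_k mg d = (0.23)(0.0253)(9.81)(6.69) = 0.3819 J
Energy reaching the spring: E = 2.1940 − 0.3819 = 1.8121 J
At max compression ½kx² = E ⇒ x = √(2E/k) = √(2 × 1.8121/2030) = 0.04225 m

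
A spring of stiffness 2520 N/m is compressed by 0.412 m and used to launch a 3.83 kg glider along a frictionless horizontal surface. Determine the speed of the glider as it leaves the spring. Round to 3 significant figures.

Conservation of energy: ½kx² = ½mv²
v = x√(k/m) = 0.412 × √(2520/3.83) = 10.57 m/s

v = 10.6 m/s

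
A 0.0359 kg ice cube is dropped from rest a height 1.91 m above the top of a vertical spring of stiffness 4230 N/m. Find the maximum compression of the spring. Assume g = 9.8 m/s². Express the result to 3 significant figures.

x = 0.0179 m

Take the reference level at the top of the uncompressed spring. At max compression the cube has fallen H + x and is momentarily at rest:
mg(H + x) = ½kx²
½(4230)x² − (0.0359)(9.8)x − (0.0359)(9.8)(1.91) = 0
2115x² − 0.3518x − 0.6720 = 0
x = [0.3518 + √(0.1238 + 5684.9)]/(2 × 2115) = 0.01791 m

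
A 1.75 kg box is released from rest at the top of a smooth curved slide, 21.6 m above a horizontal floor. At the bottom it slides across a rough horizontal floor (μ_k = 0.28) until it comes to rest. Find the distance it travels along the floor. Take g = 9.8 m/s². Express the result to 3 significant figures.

Applying the work–energy principle:
At rest all PE has been dissipated by friction: mgh = μ_k m g d
d = h/μ_k = 21.6/0.28 = 77.14 m

d = 77.1 m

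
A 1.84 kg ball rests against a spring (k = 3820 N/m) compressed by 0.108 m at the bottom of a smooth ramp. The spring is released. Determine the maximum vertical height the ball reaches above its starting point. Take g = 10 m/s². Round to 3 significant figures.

h = 1.21 m

Energy conservation from release to the highest point: ½kx² = mgh
h = kx²/(2mg) = (3820)(0.108)²/(2 × 1.84 × 10) = 1.211 m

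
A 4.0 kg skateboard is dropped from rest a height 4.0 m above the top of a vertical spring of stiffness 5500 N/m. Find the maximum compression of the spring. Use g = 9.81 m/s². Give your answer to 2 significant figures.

Measuring PE from the top of the relaxed spring, at max compression the skateboard has dropped H + x with zero KE, so:
mg(H + x) = ½kx²
½(5500)x² − (4.0)(9.81)x − (4.0)(9.81)(4.0) = 0
2750x² − 39.24x − 157.0 = 0
x = [39.24 + √(1540 + 1.7266e+06)]/(2 × 2750) = 0.2461 m

x = 0.25 m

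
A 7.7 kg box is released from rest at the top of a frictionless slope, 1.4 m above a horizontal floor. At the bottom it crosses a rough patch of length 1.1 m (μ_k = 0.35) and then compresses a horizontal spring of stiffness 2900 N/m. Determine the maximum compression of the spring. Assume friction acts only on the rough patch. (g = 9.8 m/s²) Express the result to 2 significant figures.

x = 0.23 m

Initial energy: E₁ = mgh = (7.7)(9.8)(1.4) = 105.64 J
Friction removes W_f = μ_k mg d = (0.35)(7.7)(9.8)(1.1) = 29.05 J
Energy reaching the spring: E = 105.64 − 29.05 = 76.592 J
At max compression ½kx² = E ⇒ x = √(2E/k) = √(2 × 76.592/2900) = 0.2298 m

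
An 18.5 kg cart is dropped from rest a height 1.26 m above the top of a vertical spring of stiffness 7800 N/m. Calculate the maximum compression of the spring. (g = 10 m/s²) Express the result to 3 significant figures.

x = 0.269 m

Take the reference level at the top of the uncompressed spring. At max compression the cart has fallen H + x and is momentarily at rest:
mg(H + x) = ½kx²
½(7800)x² − (18.5)(10)x − (18.5)(10)(1.26) = 0
3900x² − 185.0x − 233.1 = 0
x = [185.0 + √(34225 + 3.6364e+06)]/(2 × 3900) = 0.2693 m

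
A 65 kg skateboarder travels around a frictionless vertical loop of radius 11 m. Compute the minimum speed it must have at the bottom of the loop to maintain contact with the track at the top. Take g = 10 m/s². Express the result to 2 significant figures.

v = 23 m/s

At the top: mg = mv_top²/r ⇒ v_top² = gr = 110.0 m²/s²
Energy from bottom to top (height 2r): ½mv_bot² = ½mv_top² + mg(2r)
v_bot² = gr + 4gr = 5gr = 550.0
v_bot = √(5gr) = 23.45 m/s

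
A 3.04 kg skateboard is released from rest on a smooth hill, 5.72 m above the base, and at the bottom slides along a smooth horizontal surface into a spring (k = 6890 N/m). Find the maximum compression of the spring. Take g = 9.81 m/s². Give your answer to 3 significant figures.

Energy conservation (no friction) from release to max compression: mgh = ½kx²
x = √(2mgh/k) = √(2 × 3.04 × 9.81 × 5.72 / 6890) = 0.2225 m

x = 0.223 m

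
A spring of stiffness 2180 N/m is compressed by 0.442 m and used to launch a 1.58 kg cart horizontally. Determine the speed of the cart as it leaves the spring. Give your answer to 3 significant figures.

Spring PE converts entirely to kinetic energy: ½kx² = ½mv²
v = x√(k/m) = 0.442 × √(2180/1.58) = 16.42 m/s

v = 16.4 m/s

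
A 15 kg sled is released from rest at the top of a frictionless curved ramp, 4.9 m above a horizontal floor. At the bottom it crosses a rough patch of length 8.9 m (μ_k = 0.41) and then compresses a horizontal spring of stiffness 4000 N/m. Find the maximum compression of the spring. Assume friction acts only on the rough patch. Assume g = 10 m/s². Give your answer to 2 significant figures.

x = 0.31 m

Initial energy: E₁ = mgh = (15)(10)(4.9) = 735.00 J
Friction removes W_f = μ_k mg d = (0.41)(15)(10)(8.9) = 547.3 J
Energy reaching the spring: E = 735.00 − 547.3 = 187.65 J
At max compression ½kx² = E ⇒ x = √(2E/k) = √(2 × 187.65/4000) = 0.3063 m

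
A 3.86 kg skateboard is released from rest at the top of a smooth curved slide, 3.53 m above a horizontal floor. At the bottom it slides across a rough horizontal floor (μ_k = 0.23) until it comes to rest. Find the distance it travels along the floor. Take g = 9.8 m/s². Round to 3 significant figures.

Applying the work–energy principle:
At rest all PE has been dissipated by friction: mgh = μ_k m g d
d = h/μ_k = 3.53/0.23 = 15.35 m

d = 15.3 m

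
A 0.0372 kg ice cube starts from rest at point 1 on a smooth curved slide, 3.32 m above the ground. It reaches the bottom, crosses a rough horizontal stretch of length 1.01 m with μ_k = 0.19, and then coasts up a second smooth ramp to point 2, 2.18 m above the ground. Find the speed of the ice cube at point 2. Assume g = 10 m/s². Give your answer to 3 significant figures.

v = 4.35 m/s

Energy at 1: mgh₁ = (0.0372)(10)(3.32) = 1.2350 J
Friction loss: W_f = μ_k mg d = 0.07139 J
At 2: ½mv² + mgh₂ = mgh₁ − W_f
½mv² = 1.2350 − 0.07139 − 0.81096 = 0.35269 J
v = √(2 × 0.35269/0.0372) = 4.355 m/s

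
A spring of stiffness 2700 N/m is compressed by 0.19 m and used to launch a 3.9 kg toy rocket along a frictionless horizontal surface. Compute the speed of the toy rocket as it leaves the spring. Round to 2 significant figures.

Spring PE converts entirely to kinetic energy: ½kx² = ½mv²
v = x√(k/m) = 0.19 × √(2700/3.9) = 4.999 m/s

v = 5.0 m/s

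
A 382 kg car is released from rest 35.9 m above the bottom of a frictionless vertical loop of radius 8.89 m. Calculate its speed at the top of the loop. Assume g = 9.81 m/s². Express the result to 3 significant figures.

Energy conservation: mgh = ½mv_top² + mg(2r)
v_top² = 2g(h − 2r) = 2(9.81)(35.9 − 17.78) = 355.5
v_top = 18.86 m/s

v = 18.9 m/s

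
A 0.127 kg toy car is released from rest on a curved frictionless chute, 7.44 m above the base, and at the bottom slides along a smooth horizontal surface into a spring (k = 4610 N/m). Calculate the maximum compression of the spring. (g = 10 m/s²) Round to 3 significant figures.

x = 0.0640 m

Gravitational PE at the top equals spring PE at max compression: mgh = ½kx²
x = √(2mgh/k) = √(2 × 0.127 × 10 × 7.44 / 4610) = 0.06403 m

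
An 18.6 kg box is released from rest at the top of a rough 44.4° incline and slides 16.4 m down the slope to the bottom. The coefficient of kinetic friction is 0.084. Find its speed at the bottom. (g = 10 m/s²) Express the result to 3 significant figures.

v = 14.5 m/s

Work–energy: mg(L sinθ) − μ_k(mg cosθ)L = ½mv²
mgh = mgL sinθ = (18.6)(10)(16.4)sin44.4° = 2134.3 J
W_f = μ_k mg cosθ · L = (0.084)(18.6)(10)cos44.4°·16.4 = 183.1 J
½mv² = 2134.3 − 183.1 = 1951.2 J
v = √(2 × 1951.2/18.6) = 14.48 m/s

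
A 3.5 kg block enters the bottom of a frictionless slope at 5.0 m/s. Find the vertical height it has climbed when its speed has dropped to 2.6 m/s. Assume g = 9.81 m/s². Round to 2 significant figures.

Conservation of energy: ½mv₁² = ½mv₂² + mgh
h = (v₁² − v₂²)/(2g) = (5.0² − 2.6²)/(2 × 9.81) = 0.9297 m

h = 0.93 m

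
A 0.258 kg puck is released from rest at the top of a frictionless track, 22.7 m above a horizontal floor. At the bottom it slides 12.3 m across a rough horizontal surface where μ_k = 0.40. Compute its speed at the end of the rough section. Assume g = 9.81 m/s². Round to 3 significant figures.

Applying the work–energy principle:
mgh = ½mv² + μ_k m g d
W_f = μ_k mg d = (0.40)(0.258)(9.81)(12.3) = 12.45 J
½mv² = mgh − W_f = 57.453 − 12.45 = 45.001 J
v = √(2 × 45.001/0.258) = 18.68 m/s

v = 18.7 m/s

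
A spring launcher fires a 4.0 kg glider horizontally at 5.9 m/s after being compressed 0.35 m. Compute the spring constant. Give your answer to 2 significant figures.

½kx² = ½mv²
k = mv²/x² = (4.0)(5.9)²/(0.35)² = 1137 N/m

k = 1100 N/m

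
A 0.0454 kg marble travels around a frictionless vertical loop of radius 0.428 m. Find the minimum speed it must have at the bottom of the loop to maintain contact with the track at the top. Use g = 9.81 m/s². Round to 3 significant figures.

At the top: mg = mv_top²/r ⇒ v_top² = gr = 4.199 m²/s²
Energy from bottom to top (height 2r): ½mv_bot² = ½mv_top² + mg(2r)
v_bot² = gr + 4gr = 5gr = 20.99
v_bot = √(5gr) = 4.582 m/s

v = 4.58 m/s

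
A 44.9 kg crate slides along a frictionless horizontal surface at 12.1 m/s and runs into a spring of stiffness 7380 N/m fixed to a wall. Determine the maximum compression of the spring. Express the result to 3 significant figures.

Conservation of energy between contact and max compression: ½mv² = ½kx²
x = v√(m/k) = 12.1 × √(44.9/7380) = 0.9438 m

x = 0.944 m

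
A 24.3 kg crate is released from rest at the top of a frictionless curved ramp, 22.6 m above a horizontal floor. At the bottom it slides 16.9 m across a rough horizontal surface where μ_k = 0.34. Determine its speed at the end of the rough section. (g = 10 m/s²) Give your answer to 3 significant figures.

v = 18.4 m/s

Energy at the top = energy at the end + work done against friction:
mgh = ½mv² + μ_k m g d
W_f = μ_k mg d = (0.34)(24.3)(10)(16.9) = 1396 J
½mv² = mgh − W_f = 5491.8 − 1396 = 4095.5 J
v = √(2 × 4095.5/24.3) = 18.36 m/s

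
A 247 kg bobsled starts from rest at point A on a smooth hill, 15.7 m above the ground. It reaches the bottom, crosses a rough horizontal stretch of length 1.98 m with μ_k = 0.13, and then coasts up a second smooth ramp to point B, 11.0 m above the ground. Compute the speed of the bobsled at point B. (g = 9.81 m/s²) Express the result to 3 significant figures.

v = 9.34 m/s

Energy at A: mgh₁ = (247)(9.81)(15.7) = 38042 J
Friction loss: W_f = μ_k mg d = 623.7 J
At B: ½mv² + mgh₂ = mgh₁ − W_f
½mv² = 38042 − 623.7 − 26654 = 10765 J
v = √(2 × 10765/247) = 9.336 m/s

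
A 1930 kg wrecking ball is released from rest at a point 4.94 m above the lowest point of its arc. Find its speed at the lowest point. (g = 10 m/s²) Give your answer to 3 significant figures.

v = 9.94 m/s

By conservation of mechanical energy, mgh = ½mv²
v = √(2gh) = √(2 × 10 × 4.94) = √98.800 = 9.940 m/s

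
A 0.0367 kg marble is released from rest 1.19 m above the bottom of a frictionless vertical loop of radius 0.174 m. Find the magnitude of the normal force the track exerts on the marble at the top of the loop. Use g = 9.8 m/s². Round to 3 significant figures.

N = 3.12 N

Energy from release to top (height 2r): mgh = ½mv_top² + mg(2r)
v_top² = 2g(h − 2r) = 2(9.8)(1.19 − 0.3480) = 16.503 m²/s²
At the top, both N and weight point toward the centre: N + mg = mv_top²/r
N = m(v_top²/r − g) = 0.0367(16.503/0.174 − 9.8) = 3.121 N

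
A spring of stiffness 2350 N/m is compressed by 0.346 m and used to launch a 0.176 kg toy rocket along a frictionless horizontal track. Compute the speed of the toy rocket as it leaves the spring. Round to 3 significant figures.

v = 40.0 m/s

Spring PE converts entirely to kinetic energy: ½kx² = ½mv²
v = x√(k/m) = 0.346 × √(2350/0.176) = 39.98 m/s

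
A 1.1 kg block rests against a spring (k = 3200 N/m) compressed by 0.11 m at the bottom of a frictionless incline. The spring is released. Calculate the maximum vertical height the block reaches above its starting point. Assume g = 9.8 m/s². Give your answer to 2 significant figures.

h = 1.8 m

All spring PE becomes gravitational PE at the highest point: ½kx² = mgh
h = kx²/(2mg) = (3200)(0.11)²/(2 × 1.1 × 9.8) = 1.796 m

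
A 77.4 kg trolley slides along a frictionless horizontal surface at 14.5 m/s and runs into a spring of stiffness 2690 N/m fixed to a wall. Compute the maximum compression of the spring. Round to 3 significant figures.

All KE is stored as spring PE at maximum compression: ½mv² = ½kx²
x = v√(m/k) = 14.5 × √(77.4/2690) = 2.460 m

x = 2.46 m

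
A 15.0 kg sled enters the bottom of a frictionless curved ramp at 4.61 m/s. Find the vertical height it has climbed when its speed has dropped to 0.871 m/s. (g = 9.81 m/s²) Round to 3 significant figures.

h = 1.04 m

Conservation of energy: ½mv₁² = ½mv₂² + mgh
h = (v₁² − v₂²)/(2g) = (4.61² − 0.871²)/(2 × 9.81) = 1.045 m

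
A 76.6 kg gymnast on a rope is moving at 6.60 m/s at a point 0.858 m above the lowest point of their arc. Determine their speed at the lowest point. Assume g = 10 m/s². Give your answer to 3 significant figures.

Equating total energy at the two states: ½mv₀² + mgh = ½mv²
v² = v₀² + 2gh = (6.60)² + 2(10)(0.858) = 60.720
v = √60.720 = 7.792 m/s

v = 7.79 m/s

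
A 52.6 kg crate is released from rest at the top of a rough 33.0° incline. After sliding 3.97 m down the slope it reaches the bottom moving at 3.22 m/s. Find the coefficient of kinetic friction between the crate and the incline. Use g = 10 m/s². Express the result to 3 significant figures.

μ_k = 0.494

The energy dissipated by friction is the PE lost minus the KE gained:
mgL sinθ = 1137.3 J; ½mv² = 272.69 J
W_f = 1137.3 − 272.69 = 864.6 J
μ_k = W_f/(mg cosθ · L) = 864.6/(441.1 × 3.97) = 0.4937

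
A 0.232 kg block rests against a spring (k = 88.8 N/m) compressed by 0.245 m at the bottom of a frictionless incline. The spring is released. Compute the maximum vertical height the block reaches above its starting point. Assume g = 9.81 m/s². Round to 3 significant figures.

h = 1.17 m

Energy conservation from release to the highest point: ½kx² = mgh
h = kx²/(2mg) = (88.8)(0.245)²/(2 × 0.232 × 9.81) = 1.171 m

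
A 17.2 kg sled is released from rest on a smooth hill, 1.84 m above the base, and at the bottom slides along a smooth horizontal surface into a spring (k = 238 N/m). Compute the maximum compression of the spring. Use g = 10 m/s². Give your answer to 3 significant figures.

x = 1.63 m

At max compression the sled is momentarily at rest: mgh = ½kx²
x = √(2mgh/k) = √(2 × 17.2 × 10 × 1.84 / 238) = 1.631 m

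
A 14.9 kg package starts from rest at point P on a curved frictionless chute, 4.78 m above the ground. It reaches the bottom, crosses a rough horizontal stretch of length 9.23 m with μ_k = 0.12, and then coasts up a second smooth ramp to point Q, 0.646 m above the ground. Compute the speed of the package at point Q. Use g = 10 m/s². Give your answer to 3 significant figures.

Energy at P: mgh₁ = (14.9)(10)(4.78) = 712.22 J
Friction loss: W_f = μ_k mg d = 165.0 J
At Q: ½mv² + mgh₂ = mgh₁ − W_f
½mv² = 712.22 − 165.0 − 96.254 = 450.93 J
v = √(2 × 450.93/14.9) = 7.780 m/s

v = 7.78 m/s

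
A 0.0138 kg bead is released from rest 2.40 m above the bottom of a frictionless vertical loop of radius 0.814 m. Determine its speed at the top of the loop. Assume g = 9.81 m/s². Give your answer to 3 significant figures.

Energy conservation: mgh = ½mv_top² + mg(2r)
v_top² = 2g(h − 2r) = 2(9.81)(2.40 − 1.628) = 15.15
v_top = 3.892 m/s

v = 3.89 m/s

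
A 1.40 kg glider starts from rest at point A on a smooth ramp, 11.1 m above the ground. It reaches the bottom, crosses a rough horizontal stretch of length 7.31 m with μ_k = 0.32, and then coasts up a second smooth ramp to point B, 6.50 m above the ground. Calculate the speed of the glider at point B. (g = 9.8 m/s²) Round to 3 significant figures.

v = 6.66 m/s

Energy at A: mgh₁ = (1.40)(9.8)(11.1) = 152.29 J
Friction loss: W_f = μ_k mg d = 32.09 J
At B: ½mv² + mgh₂ = mgh₁ − W_f
½mv² = 152.29 − 32.09 − 89.180 = 31.018 J
v = √(2 × 31.018/1.40) = 6.657 m/s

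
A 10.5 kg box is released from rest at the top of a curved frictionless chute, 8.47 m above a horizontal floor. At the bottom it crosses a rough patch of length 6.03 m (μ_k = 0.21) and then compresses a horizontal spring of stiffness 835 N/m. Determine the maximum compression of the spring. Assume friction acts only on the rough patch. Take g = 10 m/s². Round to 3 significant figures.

Initial energy: E₁ = mgh = (10.5)(10)(8.47) = 889.35 J
Friction removes W_f = μ_k mg d = (0.21)(10.5)(10)(6.03) = 133.0 J
Energy reaching the spring: E = 889.35 − 133.0 = 756.39 J
At max compression ½kx² = E ⇒ x = √(2E/k) = √(2 × 756.39/835) = 1.346 m

x = 1.35 m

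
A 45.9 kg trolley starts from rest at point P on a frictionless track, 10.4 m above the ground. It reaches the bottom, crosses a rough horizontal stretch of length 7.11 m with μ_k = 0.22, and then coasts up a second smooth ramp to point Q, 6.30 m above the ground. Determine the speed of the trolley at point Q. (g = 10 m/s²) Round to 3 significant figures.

v = 7.12 m/s

Energy at P: mgh₁ = (45.9)(10)(10.4) = 4773.6 J
Friction loss: W_f = μ_k mg d = 718.0 J
At Q: ½mv² + mgh₂ = mgh₁ − W_f
½mv² = 4773.6 − 718.0 − 2891.7 = 1163.9 J
v = √(2 × 1163.9/45.9) = 7.122 m/s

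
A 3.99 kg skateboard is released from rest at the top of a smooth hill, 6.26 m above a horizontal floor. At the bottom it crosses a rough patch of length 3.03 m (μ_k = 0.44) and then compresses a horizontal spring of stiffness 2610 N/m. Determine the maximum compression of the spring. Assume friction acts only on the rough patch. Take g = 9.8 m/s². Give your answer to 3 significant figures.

Initial energy: E₁ = mgh = (3.99)(9.8)(6.26) = 244.78 J
Friction removes W_f = μ_k mg d = (0.44)(3.99)(9.8)(3.03) = 52.13 J
Energy reaching the spring: E = 244.78 − 52.13 = 192.65 J
At max compression ½kx² = E ⇒ x = √(2E/k) = √(2 × 192.65/2610) = 0.3842 m

x = 0.384 m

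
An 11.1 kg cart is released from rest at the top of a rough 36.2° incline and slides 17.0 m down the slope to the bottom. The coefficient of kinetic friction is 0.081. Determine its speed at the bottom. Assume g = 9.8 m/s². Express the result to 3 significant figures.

v = 13.2 m/s

Taking the bottom as reference, mgh = ½mv² + μ_k N L with h = L sinθ, N = mg cosθ:
mgh = mgL sinθ = (11.1)(9.8)(17.0)sin36.2° = 1092.2 J
W_f = μ_k mg cosθ · L = (0.081)(11.1)(9.8)cos36.2°·17.0 = 120.9 J
½mv² = 1092.2 − 120.9 = 971.31 J
v = √(2 × 971.31/11.1) = 13.23 m/s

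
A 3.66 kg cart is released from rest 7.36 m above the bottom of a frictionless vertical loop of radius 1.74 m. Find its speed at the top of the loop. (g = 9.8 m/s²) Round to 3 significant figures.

Energy conservation: mgh = ½mv_top² + mg(2r)
v_top² = 2g(h − 2r) = 2(9.8)(7.36 − 3.480) = 76.05
v_top = 8.721 m/s

v = 8.72 m/s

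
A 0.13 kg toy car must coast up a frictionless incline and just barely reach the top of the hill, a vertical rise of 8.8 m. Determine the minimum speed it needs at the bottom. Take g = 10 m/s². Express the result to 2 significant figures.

v = 13 m/s

At the top it is momentarily at rest, so all KE converts to PE: ½mv² = mgh
v = √(2gh) = √(2 × 10 × 8.8) = 13.27 m/s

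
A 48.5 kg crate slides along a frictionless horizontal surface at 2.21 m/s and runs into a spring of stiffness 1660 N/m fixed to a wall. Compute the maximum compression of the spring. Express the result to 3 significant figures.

At max compression the crate is momentarily at rest: ½mv² = ½kx²
x = v√(m/k) = 2.21 × √(48.5/1660) = 0.3778 m

x = 0.378 m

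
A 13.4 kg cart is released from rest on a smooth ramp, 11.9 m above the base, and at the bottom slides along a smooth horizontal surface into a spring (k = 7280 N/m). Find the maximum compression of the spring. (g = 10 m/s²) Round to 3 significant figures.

Energy conservation (no friction) from release to max compression: mgh = ½kx²
x = √(2mgh/k) = √(2 × 13.4 × 10 × 11.9 / 7280) = 0.6619 m

x = 0.662 m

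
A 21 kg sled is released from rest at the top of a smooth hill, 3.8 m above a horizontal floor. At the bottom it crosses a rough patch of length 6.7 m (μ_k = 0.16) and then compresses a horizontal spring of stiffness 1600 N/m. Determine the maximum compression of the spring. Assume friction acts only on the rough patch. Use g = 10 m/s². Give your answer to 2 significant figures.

x = 0.85 m

Initial energy: E₁ = mgh = (21)(10)(3.8) = 798.00 J
Friction removes W_f = μ_k mg d = (0.16)(21)(10)(6.7) = 225.1 J
Energy reaching the spring: E = 798.00 − 225.1 = 572.88 J
At max compression ½kx² = E ⇒ x = √(2E/k) = √(2 × 572.88/1600) = 0.8462 m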